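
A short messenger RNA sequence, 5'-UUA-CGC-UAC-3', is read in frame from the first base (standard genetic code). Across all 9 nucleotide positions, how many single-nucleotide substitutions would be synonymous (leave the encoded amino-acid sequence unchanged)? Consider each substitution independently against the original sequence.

6

Codon 1 (UUA, Leu): 2 synonymous substitutions.
Codon 2 (CGC, Arg): 3 synonymous substitutions.
Codon 3 (UAC, Tyr): 1 synonymous substitution.
Total: 2 + 3 + 1 = 6.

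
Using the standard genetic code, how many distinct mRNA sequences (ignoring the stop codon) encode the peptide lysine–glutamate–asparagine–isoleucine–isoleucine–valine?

Lys: 2 codons.
Glu: 2 codons.
Asn: 2 codons.
Ile: 3 codons.
Ile: 3 codons.
Val: 4 codons.
2 × 2 × 2 × 3 × 3 × 4 = 288.

288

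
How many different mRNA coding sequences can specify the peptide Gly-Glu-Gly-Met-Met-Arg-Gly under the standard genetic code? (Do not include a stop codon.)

Gly: 4 codons.
Glu: 2 codons.
Gly: 4 codons.
Met: 1 codon.
Met: 1 codon.
Arg: 6 codons.
Gly: 4 codons.
4 × 2 × 4 × 1 × 1 × 6 × 4 = 768.

768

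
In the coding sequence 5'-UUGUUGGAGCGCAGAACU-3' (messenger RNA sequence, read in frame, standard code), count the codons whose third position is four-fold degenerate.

Codon 1 UUG (Leu): third position 2-fold.
Codon 2 UUG (Leu): third position 2-fold.
Codon 3 GAG (Glu): third position 2-fold.
Codon 4 CGC (Arg): third position 4-fold.
Codon 5 AGA (Arg): third position 2-fold.
Codon 6 ACU (Thr): third position 4-fold.
Four-fold degenerate third positions: 2.

2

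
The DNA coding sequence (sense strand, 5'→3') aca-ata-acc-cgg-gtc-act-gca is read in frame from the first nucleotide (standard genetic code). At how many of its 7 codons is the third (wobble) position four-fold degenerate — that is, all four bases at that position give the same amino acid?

Codon 1 ACA (Thr): third position 4-fold.
Codon 2 ATA (Ile): third position 3-fold.
Codon 3 ACC (Thr): third position 4-fold.
Codon 4 CGG (Arg): third position 4-fold.
Codon 5 GTC (Val): third position 4-fold.
Codon 6 ACT (Thr): third position 4-fold.
Codon 7 GCA (Ala): third position 4-fold.
Four-fold degenerate third positions: 6.

6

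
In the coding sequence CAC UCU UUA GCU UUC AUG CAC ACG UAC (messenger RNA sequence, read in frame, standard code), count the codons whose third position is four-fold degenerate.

3

Codon 1 CAC (His): third position 2-fold.
Codon 2 UCU (Ser): third position 4-fold.
Codon 3 UUA (Leu): third position 2-fold.
Codon 4 GCU (Ala): third position 4-fold.
Codon 5 UUC (Phe): third position 2-fold.
Codon 6 AUG (Met): third position 1-fold.
Codon 7 CAC (His): third position 2-fold.
Codon 8 ACG (Thr): third position 4-fold.
Codon 9 UAC (Tyr): third position 2-fold.
Four-fold degenerate third positions: 3.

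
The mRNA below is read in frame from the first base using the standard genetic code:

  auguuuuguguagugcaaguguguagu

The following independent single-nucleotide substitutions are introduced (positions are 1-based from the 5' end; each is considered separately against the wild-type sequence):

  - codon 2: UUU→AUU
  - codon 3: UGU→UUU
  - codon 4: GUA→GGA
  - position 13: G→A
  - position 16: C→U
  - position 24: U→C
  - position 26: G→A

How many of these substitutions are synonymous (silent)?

Codon 2: UUU (Phe) → AUU (Ile) — missense.
Codon 3: UGU (Cys) → UUU (Phe) — missense.
Codon 4: GUA (Val) → GGA (Gly) — missense.
Codon 5: GUG (Val) → AUG (Met) — missense.
Codon 6: CAA (Gln) → UAA (Stop) — nonsense.
Codon 8: UGU (Cys) → UGC (Cys) — synonymous.
Codon 9: AGU (Ser) → AAU (Asn) — missense.
Synonymous: 1 of 7.

1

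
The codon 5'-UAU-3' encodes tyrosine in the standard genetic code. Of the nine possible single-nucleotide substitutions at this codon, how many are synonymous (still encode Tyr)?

Position 1: none → 0 synonymous.
Position 2: none → 0 synonymous.
Position 3: UAC → 1 synonymous.
Total: 0 + 0 + 1 = 1.

1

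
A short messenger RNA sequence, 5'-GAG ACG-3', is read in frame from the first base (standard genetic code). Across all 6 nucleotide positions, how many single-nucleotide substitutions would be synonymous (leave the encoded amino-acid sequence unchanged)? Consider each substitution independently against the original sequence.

4

Codon 1 (GAG, Glu): 1 synonymous substitution.
Codon 2 (ACG, Thr): 3 synonymous substitutions.
Total: 1 + 3 = 4.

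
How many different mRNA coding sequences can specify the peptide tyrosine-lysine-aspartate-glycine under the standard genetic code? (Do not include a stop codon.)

Tyr: 2 codons.
Lys: 2 codons.
Asp: 2 codons.
Gly: 4 codons.
2 × 2 × 2 × 4 = 32.

32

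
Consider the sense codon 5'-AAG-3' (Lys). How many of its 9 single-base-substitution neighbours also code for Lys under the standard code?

1

Position 1: none → 0 synonymous.
Position 2: none → 0 synonymous.
Position 3: AAA → 1 synonymous.
Total: 0 + 0 + 1 = 1.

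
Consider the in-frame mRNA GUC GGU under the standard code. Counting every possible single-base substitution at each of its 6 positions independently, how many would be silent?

6

Codon 1 (GUC, Val): 3 synonymous substitutions.
Codon 2 (GGU, Gly): 3 synonymous substitutions.
Total: 3 + 3 = 6.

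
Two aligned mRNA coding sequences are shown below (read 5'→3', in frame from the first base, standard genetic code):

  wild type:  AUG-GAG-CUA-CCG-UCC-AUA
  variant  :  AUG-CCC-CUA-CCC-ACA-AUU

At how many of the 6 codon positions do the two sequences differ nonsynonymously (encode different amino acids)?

2

Codon 1: AUG Met / AUG Met — identical.
Codon 2: GAG Glu / CCC Pro — nonsynonymous.
Codon 3: CUA Leu / CUA Leu — identical.
Codon 4: CCG Pro / CCC Pro — synonymous.
Codon 5: UCC Ser / ACA Thr — nonsynonymous.
Codon 6: AUA Ile / AUU Ile — synonymous.
Nonsynonymous differences: 2.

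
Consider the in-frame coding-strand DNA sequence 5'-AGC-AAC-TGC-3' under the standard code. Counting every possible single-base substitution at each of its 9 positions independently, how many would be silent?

Codon 1 (AGC, Ser): 1 synonymous substitution.
Codon 2 (AAC, Asn): 1 synonymous substitution.
Codon 3 (TGC, Cys): 1 synonymous substitution.
Total: 1 + 1 + 1 = 3.

3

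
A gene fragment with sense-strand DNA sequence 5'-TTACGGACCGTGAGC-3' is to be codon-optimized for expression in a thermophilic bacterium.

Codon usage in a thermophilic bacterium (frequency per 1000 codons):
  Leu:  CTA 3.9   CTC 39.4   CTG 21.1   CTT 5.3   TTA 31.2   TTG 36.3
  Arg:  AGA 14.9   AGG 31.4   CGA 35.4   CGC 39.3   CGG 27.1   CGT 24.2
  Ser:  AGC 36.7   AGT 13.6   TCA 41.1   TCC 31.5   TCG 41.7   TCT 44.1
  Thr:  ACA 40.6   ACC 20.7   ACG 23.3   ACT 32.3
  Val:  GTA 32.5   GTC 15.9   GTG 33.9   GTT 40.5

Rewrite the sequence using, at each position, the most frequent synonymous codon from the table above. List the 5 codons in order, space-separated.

Codon 1 (Leu): best is CTC at 39.4.
Codon 2 (Arg): best is CGC at 39.3.
Codon 3 (Thr): best is ACA at 40.6.
Codon 4 (Val): best is GTT at 40.5.
Codon 5 (Ser): best is TCT at 44.1.

CTC CGC ACA GTT TCT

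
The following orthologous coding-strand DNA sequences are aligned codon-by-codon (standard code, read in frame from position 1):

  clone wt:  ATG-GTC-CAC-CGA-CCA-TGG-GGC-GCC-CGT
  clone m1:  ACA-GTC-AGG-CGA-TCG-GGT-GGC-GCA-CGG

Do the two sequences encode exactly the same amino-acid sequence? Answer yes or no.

Codon 1: ATG Met / ACA Thr — nonsynonymous.
Codon 2: GTC Val / GTC Val — identical.
Codon 3: CAC His / AGG Arg — nonsynonymous.
Codon 4: CGA Arg / CGA Arg — identical.
Codon 5: CCA Pro / TCG Ser — nonsynonymous.
Codon 6: TGG Trp / GGT Gly — nonsynonymous.
Codon 7: GGC Gly / GGC Gly — identical.
Codon 8: GCC Ala / GCA Ala — synonymous.
Codon 9: CGT Arg / CGG Arg — synonymous.
Nonsynonymous differences: 4 → different protein.

no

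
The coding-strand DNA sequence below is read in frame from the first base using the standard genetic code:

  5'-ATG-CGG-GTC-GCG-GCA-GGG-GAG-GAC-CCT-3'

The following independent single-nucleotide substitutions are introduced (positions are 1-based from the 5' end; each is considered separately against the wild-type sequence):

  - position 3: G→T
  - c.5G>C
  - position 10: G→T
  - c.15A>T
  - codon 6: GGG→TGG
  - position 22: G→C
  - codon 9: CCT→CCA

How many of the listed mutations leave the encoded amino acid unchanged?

Codon 1: ATG (Met) → ATT (Ile) — missense.
Codon 2: CGG (Arg) → CCG (Pro) — missense.
Codon 4: GCG (Ala) → TCG (Ser) — missense.
Codon 5: GCA (Ala) → GCT (Ala) — synonymous.
Codon 6: GGG (Gly) → TGG (Trp) — missense.
Codon 8: GAC (Asp) → CAC (His) — missense.
Codon 9: CCT (Pro) → CCA (Pro) — synonymous.
Synonymous: 2 of 7.

2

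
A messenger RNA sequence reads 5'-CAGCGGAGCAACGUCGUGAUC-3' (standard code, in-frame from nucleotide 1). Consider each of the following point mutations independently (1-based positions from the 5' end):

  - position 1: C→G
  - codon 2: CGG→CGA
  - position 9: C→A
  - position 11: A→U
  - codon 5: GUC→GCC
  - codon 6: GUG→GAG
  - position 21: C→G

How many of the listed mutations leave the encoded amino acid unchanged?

Codon 1: CAG (Gln) → GAG (Glu) — missense.
Codon 2: CGG (Arg) → CGA (Arg) — synonymous.
Codon 3: AGC (Ser) → AGA (Arg) — missense.
Codon 4: AAC (Asn) → AUC (Ile) — missense.
Codon 5: GUC (Val) → GCC (Ala) — missense.
Codon 6: GUG (Val) → GAG (Glu) — missense.
Codon 7: AUC (Ile) → AUG (Met) — missense.
Synonymous: 1 of 7.

1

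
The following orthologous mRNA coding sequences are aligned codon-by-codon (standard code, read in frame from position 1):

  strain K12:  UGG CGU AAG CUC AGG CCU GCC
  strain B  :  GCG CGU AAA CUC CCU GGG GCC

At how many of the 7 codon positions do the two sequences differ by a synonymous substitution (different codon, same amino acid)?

1

Codon 1: UGG Trp / GCG Ala — nonsynonymous.
Codon 2: CGU Arg / CGU Arg — identical.
Codon 3: AAG Lys / AAA Lys — synonymous.
Codon 4: CUC Leu / CUC Leu — identical.
Codon 5: AGG Arg / CCU Pro — nonsynonymous.
Codon 6: CCU Pro / GGG Gly — nonsynonymous.
Codon 7: GCC Ala / GCC Ala — identical.
Synonymous differences: 1.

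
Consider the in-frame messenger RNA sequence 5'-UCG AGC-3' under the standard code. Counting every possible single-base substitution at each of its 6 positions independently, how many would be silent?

4

Codon 1 (UCG, Ser): 3 synonymous substitutions.
Codon 2 (AGC, Ser): 1 synonymous substitution.
Total: 3 + 1 = 4.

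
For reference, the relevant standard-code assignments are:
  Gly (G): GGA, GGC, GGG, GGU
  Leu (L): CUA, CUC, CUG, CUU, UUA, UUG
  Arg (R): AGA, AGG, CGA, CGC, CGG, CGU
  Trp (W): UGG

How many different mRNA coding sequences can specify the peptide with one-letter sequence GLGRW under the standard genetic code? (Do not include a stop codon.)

576

Gly: 4 codons.
Leu: 6 codons.
Gly: 4 codons.
Arg: 6 codons.
Trp: 1 codon.
4 × 6 × 4 × 6 × 1 = 576.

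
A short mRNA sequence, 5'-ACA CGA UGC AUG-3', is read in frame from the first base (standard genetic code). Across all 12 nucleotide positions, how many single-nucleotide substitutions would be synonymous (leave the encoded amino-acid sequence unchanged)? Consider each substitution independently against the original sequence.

Codon 1 (ACA, Thr): 3 synonymous substitutions.
Codon 2 (CGA, Arg): 4 synonymous substitutions.
Codon 3 (UGC, Cys): 1 synonymous substitution.
Codon 4 (AUG, Met): 0 synonymous substitutions.
Total: 3 + 4 + 1 + 0 = 8.

8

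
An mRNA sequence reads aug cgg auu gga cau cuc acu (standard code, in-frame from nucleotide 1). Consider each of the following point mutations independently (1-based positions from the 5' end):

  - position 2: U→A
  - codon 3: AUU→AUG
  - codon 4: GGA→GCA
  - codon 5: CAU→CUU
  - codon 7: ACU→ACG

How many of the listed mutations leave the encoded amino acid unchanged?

Codon 1: AUG (Met) → AAG (Lys) — missense.
Codon 3: AUU (Ile) → AUG (Met) — missense.
Codon 4: GGA (Gly) → GCA (Ala) — missense.
Codon 5: CAU (His) → CUU (Leu) — missense.
Codon 7: ACU (Thr) → ACG (Thr) — synonymous.
Synonymous: 1 of 5.

1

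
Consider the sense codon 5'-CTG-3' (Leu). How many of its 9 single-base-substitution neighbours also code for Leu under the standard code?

4

Position 1: TTG → 1 synonymous.
Position 2: none → 0 synonymous.
Position 3: CTT, CTC, CTA → 3 synonymous.
Total: 1 + 0 + 3 = 4.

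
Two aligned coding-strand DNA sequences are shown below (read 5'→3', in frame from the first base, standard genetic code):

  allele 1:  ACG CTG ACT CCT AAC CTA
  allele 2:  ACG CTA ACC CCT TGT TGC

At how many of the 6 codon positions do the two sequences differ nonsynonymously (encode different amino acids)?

Codon 1: ACG Thr / ACG Thr — identical.
Codon 2: CTG Leu / CTA Leu — synonymous.
Codon 3: ACT Thr / ACC Thr — synonymous.
Codon 4: CCT Pro / CCT Pro — identical.
Codon 5: AAC Asn / TGT Cys — nonsynonymous.
Codon 6: CTA Leu / TGC Cys — nonsynonymous.
Nonsynonymous differences: 2.

2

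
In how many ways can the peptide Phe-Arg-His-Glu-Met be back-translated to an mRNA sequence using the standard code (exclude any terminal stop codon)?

48

Phe: 2 codons.
Arg: 6 codons.
His: 2 codons.
Glu: 2 codons.
Met: 1 codon.
2 × 6 × 2 × 2 × 1 = 48.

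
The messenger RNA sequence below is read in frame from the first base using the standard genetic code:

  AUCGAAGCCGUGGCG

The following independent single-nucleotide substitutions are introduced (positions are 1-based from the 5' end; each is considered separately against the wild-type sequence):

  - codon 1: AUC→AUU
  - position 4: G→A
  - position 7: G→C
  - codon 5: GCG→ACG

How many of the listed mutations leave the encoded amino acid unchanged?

Codon 1: AUC (Ile) → AUU (Ile) — synonymous.
Codon 2: GAA (Glu) → AAA (Lys) — missense.
Codon 3: GCC (Ala) → CCC (Pro) — missense.
Codon 5: GCG (Ala) → ACG (Thr) — missense.
Synonymous: 1 of 4.

1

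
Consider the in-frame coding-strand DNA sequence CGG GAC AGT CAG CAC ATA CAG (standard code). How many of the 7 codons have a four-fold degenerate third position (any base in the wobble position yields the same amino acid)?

1

Codon 1 CGG (Arg): third position 4-fold.
Codon 2 GAC (Asp): third position 2-fold.
Codon 3 AGT (Ser): third position 2-fold.
Codon 4 CAG (Gln): third position 2-fold.
Codon 5 CAC (His): third position 2-fold.
Codon 6 ATA (Ile): third position 3-fold.
Codon 7 CAG (Gln): third position 2-fold.
Four-fold degenerate third positions: 1.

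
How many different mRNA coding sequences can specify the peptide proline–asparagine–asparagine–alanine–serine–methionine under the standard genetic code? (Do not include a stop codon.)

384

Pro: 4 codons.
Asn: 2 codons.
Asn: 2 codons.
Ala: 4 codons.
Ser: 6 codons.
Met: 1 codon.
4 × 2 × 2 × 4 × 6 × 1 = 384.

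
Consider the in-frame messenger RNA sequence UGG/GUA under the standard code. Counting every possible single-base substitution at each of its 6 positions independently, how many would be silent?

Codon 1 (UGG, Trp): 0 synonymous substitutions.
Codon 2 (GUA, Val): 3 synonymous substitutions.
Total: 0 + 3 = 3.

3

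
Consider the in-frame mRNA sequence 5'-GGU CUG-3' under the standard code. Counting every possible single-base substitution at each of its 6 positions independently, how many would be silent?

7

Codon 1 (GGU, Gly): 3 synonymous substitutions.
Codon 2 (CUG, Leu): 4 synonymous substitutions.
Total: 3 + 4 = 7.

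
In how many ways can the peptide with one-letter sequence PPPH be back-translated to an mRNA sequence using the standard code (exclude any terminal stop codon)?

128

Pro: 4 codons.
Pro: 4 codons.
Pro: 4 codons.
His: 2 codons.
4 × 4 × 4 × 2 = 128.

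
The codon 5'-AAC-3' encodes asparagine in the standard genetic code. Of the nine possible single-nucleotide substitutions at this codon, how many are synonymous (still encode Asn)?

Position 1: none → 0 synonymous.
Position 2: none → 0 synonymous.
Position 3: AAU → 1 synonymous.
Total: 0 + 0 + 1 = 1.

1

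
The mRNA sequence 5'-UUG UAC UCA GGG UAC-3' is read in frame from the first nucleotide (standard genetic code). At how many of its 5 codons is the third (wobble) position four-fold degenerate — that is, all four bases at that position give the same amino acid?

Codon 1 UUG (Leu): third position 2-fold.
Codon 2 UAC (Tyr): third position 2-fold.
Codon 3 UCA (Ser): third position 4-fold.
Codon 4 GGG (Gly): third position 4-fold.
Codon 5 UAC (Tyr): third position 2-fold.
Four-fold degenerate third positions: 2.

2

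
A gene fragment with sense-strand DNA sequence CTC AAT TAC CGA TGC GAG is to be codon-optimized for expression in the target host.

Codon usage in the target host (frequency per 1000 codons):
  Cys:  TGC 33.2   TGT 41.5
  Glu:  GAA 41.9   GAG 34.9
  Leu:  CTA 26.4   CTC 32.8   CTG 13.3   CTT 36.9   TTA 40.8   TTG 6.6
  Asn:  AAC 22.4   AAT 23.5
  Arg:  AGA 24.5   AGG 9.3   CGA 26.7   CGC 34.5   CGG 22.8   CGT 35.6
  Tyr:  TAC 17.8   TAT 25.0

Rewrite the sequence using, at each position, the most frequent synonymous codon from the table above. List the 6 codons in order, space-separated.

Codon 1 (Leu): best is TTA at 40.8.
Codon 2 (Asn): best is AAT at 23.5.
Codon 3 (Tyr): best is TAT at 25.0.
Codon 4 (Arg): best is CGT at 35.6.
Codon 5 (Cys): best is TGT at 41.5.
Codon 6 (Glu): best is GAA at 41.9.

TTA AAT TAT CGT TGT GAA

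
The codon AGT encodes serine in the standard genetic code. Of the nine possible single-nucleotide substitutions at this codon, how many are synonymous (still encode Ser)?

1

Position 1: none → 0 synonymous.
Position 2: none → 0 synonymous.
Position 3: AGC → 1 synonymous.
Total: 0 + 0 + 1 = 1.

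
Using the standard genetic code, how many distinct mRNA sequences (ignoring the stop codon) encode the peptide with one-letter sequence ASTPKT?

Ala: 4 codons.
Ser: 6 codons.
Thr: 4 codons.
Pro: 4 codons.
Lys: 2 codons.
Thr: 4 codons.
4 × 6 × 4 × 4 × 2 × 4 = 3072.

3072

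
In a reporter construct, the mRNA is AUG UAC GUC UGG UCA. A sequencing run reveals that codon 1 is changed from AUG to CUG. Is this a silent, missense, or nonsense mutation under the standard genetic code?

missense

Position 1 falls in codon 1: AUG → Met.
After the substitution the codon is CUG → Leu.
Met ≠ Leu, so this is a missense mutation.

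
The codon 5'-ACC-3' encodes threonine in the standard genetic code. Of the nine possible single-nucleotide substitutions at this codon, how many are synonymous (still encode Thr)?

3

Position 1: none → 0 synonymous.
Position 2: none → 0 synonymous.
Position 3: ACU, ACA, ACG → 3 synonymous.
Total: 0 + 0 + 3 = 3.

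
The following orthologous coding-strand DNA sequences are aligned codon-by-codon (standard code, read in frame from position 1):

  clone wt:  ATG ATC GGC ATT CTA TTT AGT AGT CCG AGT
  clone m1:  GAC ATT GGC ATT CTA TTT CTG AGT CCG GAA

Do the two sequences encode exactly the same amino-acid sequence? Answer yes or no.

Codon 1: ATG Met / GAC Asp — nonsynonymous.
Codon 2: ATC Ile / ATT Ile — synonymous.
Codon 3: GGC Gly / GGC Gly — identical.
Codon 4: ATT Ile / ATT Ile — identical.
Codon 5: CTA Leu / CTA Leu — identical.
Codon 6: TTT Phe / TTT Phe — identical.
Codon 7: AGT Ser / CTG Leu — nonsynonymous.
Codon 8: AGT Ser / AGT Ser — identical.
Codon 9: CCG Pro / CCG Pro — identical.
Codon 10: AGT Ser / GAA Glu — nonsynonymous.
Nonsynonymous differences: 3 → different protein.

no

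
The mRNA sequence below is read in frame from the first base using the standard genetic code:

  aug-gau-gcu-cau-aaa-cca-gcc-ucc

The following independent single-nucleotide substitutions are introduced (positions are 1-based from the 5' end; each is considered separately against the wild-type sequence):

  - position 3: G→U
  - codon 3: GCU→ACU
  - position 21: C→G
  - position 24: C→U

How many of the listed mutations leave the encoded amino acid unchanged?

Codon 1: AUG (Met) → AUU (Ile) — missense.
Codon 3: GCU (Ala) → ACU (Thr) — missense.
Codon 7: GCC (Ala) → GCG (Ala) — synonymous.
Codon 8: UCC (Ser) → UCU (Ser) — synonymous.
Synonymous: 2 of 4.

2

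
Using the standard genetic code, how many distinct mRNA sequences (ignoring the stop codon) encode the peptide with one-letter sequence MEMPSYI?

288

Met: 1 codon.
Glu: 2 codons.
Met: 1 codon.
Pro: 4 codons.
Ser: 6 codons.
Tyr: 2 codons.
Ile: 3 codons.
1 × 2 × 1 × 4 × 6 × 2 × 3 = 288.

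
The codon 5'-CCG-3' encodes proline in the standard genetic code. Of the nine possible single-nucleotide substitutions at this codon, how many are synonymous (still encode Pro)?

Position 1: none → 0 synonymous.
Position 2: none → 0 synonymous.
Position 3: CCT, CCC, CCA → 3 synonymous.
Total: 0 + 0 + 3 = 3.

3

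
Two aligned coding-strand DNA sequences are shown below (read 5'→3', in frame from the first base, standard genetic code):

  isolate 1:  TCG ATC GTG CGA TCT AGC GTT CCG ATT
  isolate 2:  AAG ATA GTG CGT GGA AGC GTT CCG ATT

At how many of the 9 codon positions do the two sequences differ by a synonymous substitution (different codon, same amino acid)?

Codon 1: TCG Ser / AAG Lys — nonsynonymous.
Codon 2: ATC Ile / ATA Ile — synonymous.
Codon 3: GTG Val / GTG Val — identical.
Codon 4: CGA Arg / CGT Arg — synonymous.
Codon 5: TCT Ser / GGA Gly — nonsynonymous.
Codon 6: AGC Ser / AGC Ser — identical.
Codon 7: GTT Val / GTT Val — identical.
Codon 8: CCG Pro / CCG Pro — identical.
Codon 9: ATT Ile / ATT Ile — identical.
Synonymous differences: 2.

2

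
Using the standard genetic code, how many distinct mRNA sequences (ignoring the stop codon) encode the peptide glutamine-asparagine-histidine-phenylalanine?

Gln: 2 codons.
Asn: 2 codons.
His: 2 codons.
Phe: 2 codons.
2 × 2 × 2 × 2 = 16.

16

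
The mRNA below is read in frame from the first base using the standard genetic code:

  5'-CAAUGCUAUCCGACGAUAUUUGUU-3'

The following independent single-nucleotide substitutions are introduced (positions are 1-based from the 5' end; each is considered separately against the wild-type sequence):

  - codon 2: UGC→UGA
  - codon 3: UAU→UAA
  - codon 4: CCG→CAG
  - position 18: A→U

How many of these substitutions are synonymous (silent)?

Codon 2: UGC (Cys) → UGA (Stop) — nonsense.
Codon 3: UAU (Tyr) → UAA (Stop) — nonsense.
Codon 4: CCG (Pro) → CAG (Gln) — missense.
Codon 6: AUA (Ile) → AUU (Ile) — synonymous.
Synonymous: 1 of 4.

1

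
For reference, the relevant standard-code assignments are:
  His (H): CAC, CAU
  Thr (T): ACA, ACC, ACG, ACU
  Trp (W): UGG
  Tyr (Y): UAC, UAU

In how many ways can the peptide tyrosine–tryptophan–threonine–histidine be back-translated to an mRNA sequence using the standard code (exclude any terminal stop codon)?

16

Tyr: 2 codons.
Trp: 1 codon.
Thr: 4 codons.
His: 2 codons.
2 × 1 × 4 × 2 = 16.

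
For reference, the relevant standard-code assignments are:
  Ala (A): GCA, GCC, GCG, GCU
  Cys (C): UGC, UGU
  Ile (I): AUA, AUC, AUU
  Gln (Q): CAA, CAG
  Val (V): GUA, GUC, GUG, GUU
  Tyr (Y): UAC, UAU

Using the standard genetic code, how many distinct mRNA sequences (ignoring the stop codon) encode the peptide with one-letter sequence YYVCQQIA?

1536

Tyr: 2 codons.
Tyr: 2 codons.
Val: 4 codons.
Cys: 2 codons.
Gln: 2 codons.
Gln: 2 codons.
Ile: 3 codons.
Ala: 4 codons.
2 × 2 × 4 × 2 × 2 × 2 × 3 × 4 = 1536.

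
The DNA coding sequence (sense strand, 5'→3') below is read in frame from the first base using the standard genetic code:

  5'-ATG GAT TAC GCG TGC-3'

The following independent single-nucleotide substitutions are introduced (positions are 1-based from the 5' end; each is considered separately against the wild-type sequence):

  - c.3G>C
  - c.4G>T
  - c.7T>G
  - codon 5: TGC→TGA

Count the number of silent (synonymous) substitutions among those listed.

0

Codon 1: ATG (Met) → ATC (Ile) — missense.
Codon 2: GAT (Asp) → TAT (Tyr) — missense.
Codon 3: TAC (Tyr) → GAC (Asp) — missense.
Codon 5: TGC (Cys) → TGA (Stop) — nonsense.
Synonymous: 0 of 4.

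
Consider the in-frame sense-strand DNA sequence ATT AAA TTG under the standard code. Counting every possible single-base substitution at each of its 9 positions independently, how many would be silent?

5

Codon 1 (ATT, Ile): 2 synonymous substitutions.
Codon 2 (AAA, Lys): 1 synonymous substitution.
Codon 3 (TTG, Leu): 2 synonymous substitutions.
Total: 2 + 1 + 2 = 5.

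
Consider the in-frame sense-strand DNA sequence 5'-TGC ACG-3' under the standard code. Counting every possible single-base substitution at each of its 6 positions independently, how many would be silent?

4

Codon 1 (TGC, Cys): 1 synonymous substitution.
Codon 2 (ACG, Thr): 3 synonymous substitutions.
Total: 1 + 3 = 4.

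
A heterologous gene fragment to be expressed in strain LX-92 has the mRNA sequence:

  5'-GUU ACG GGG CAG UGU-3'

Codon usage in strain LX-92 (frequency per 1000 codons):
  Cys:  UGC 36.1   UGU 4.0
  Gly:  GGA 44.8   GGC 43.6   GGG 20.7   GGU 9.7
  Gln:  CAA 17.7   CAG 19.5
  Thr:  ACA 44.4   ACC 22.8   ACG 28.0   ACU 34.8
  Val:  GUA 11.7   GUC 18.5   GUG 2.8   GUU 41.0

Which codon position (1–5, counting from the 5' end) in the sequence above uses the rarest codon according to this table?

5

Codon 1 GUU (Val): 41.0 per 1000.
Codon 2 ACG (Thr): 28.0 per 1000.
Codon 3 GGG (Gly): 20.7 per 1000.
Codon 4 CAG (Gln): 19.5 per 1000.
Codon 5 UGU (Cys): 4.0 per 1000.
Lowest frequency is 4.0 at codon 5.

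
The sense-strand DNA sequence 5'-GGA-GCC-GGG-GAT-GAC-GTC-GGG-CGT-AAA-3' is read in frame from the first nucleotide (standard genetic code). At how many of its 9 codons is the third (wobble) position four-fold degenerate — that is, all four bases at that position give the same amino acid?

6

Codon 1 GGA (Gly): third position 4-fold.
Codon 2 GCC (Ala): third position 4-fold.
Codon 3 GGG (Gly): third position 4-fold.
Codon 4 GAT (Asp): third position 2-fold.
Codon 5 GAC (Asp): third position 2-fold.
Codon 6 GTC (Val): third position 4-fold.
Codon 7 GGG (Gly): third position 4-fold.
Codon 8 CGT (Arg): third position 4-fold.
Codon 9 AAA (Lys): third position 2-fold.
Four-fold degenerate third positions: 6.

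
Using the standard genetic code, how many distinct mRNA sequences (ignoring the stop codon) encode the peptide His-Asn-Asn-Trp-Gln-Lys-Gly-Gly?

His: 2 codons.
Asn: 2 codons.
Asn: 2 codons.
Trp: 1 codon.
Gln: 2 codons.
Lys: 2 codons.
Gly: 4 codons.
Gly: 4 codons.
2 × 2 × 2 × 1 × 2 × 2 × 4 × 4 = 512.

512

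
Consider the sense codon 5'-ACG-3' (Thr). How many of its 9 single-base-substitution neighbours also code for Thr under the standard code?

3

Position 1: none → 0 synonymous.
Position 2: none → 0 synonymous.
Position 3: ACT, ACC, ACA → 3 synonymous.
Total: 0 + 0 + 3 = 3.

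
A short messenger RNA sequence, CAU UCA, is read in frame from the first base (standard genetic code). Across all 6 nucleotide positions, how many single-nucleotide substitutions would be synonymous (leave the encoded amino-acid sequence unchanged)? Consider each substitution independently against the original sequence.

Codon 1 (CAU, His): 1 synonymous substitution.
Codon 2 (UCA, Ser): 3 synonymous substitutions.
Total: 1 + 3 = 4.

4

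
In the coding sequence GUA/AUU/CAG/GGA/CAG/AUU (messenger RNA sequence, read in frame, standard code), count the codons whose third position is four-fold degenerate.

2

Codon 1 GUA (Val): third position 4-fold.
Codon 2 AUU (Ile): third position 3-fold.
Codon 3 CAG (Gln): third position 2-fold.
Codon 4 GGA (Gly): third position 4-fold.
Codon 5 CAG (Gln): third position 2-fold.
Codon 6 AUU (Ile): third position 3-fold.
Four-fold degenerate third positions: 2.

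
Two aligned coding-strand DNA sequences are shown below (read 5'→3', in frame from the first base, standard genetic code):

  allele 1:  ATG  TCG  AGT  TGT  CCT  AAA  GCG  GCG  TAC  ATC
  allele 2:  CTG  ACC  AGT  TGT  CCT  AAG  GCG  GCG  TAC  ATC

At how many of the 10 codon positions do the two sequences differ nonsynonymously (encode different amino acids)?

Codon 1: ATG Met / CTG Leu — nonsynonymous.
Codon 2: TCG Ser / ACC Thr — nonsynonymous.
Codon 3: AGT Ser / AGT Ser — identical.
Codon 4: TGT Cys / TGT Cys — identical.
Codon 5: CCT Pro / CCT Pro — identical.
Codon 6: AAA Lys / AAG Lys — synonymous.
Codon 7: GCG Ala / GCG Ala — identical.
Codon 8: GCG Ala / GCG Ala — identical.
Codon 9: TAC Tyr / TAC Tyr — identical.
Codon 10: ATC Ile / ATC Ile — identical.
Nonsynonymous differences: 2.

2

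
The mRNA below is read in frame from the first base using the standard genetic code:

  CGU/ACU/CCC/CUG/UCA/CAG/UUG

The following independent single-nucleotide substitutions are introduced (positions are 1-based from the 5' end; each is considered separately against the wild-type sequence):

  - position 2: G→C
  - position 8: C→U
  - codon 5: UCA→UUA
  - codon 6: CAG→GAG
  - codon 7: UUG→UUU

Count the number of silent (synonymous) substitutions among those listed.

0

Codon 1: CGU (Arg) → CCU (Pro) — missense.
Codon 3: CCC (Pro) → CUC (Leu) — missense.
Codon 5: UCA (Ser) → UUA (Leu) — missense.
Codon 6: CAG (Gln) → GAG (Glu) — missense.
Codon 7: UUG (Leu) → UUU (Phe) — missense.
Synonymous: 0 of 5.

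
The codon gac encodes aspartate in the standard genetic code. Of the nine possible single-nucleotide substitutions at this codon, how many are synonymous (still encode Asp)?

Position 1: none → 0 synonymous.
Position 2: none → 0 synonymous.
Position 3: GAT → 1 synonymous.
Total: 0 + 0 + 1 = 1.

1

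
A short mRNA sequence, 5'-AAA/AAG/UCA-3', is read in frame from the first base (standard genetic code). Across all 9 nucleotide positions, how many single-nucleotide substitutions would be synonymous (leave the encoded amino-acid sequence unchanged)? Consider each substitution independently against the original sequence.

Codon 1 (AAA, Lys): 1 synonymous substitution.
Codon 2 (AAG, Lys): 1 synonymous substitution.
Codon 3 (UCA, Ser): 3 synonymous substitutions.
Total: 1 + 1 + 3 = 5.

5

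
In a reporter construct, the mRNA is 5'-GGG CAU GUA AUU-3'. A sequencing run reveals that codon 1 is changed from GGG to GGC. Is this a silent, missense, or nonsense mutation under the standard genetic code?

silent

Position 3 falls in codon 1: GGG → Gly.
After the substitution the codon is GGC → Gly.
Both encode Gly, so the change is synonymous.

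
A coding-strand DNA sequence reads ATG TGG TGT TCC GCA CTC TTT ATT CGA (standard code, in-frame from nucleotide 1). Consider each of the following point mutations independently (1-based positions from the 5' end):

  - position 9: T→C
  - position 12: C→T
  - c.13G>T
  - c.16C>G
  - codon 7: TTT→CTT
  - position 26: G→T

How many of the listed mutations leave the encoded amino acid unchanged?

Codon 3: TGT (Cys) → TGC (Cys) — synonymous.
Codon 4: TCC (Ser) → TCT (Ser) — synonymous.
Codon 5: GCA (Ala) → TCA (Ser) — missense.
Codon 6: CTC (Leu) → GTC (Val) — missense.
Codon 7: TTT (Phe) → CTT (Leu) — missense.
Codon 9: CGA (Arg) → CTA (Leu) — missense.
Synonymous: 2 of 6.

2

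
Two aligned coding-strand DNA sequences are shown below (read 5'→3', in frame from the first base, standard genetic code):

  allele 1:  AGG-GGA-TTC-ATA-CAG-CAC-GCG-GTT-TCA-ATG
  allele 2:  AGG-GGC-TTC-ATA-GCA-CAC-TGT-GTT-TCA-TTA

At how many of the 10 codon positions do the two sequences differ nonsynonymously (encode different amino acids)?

Codon 1: AGG Arg / AGG Arg — identical.
Codon 2: GGA Gly / GGC Gly — synonymous.
Codon 3: TTC Phe / TTC Phe — identical.
Codon 4: ATA Ile / ATA Ile — identical.
Codon 5: CAG Gln / GCA Ala — nonsynonymous.
Codon 6: CAC His / CAC His — identical.
Codon 7: GCG Ala / TGT Cys — nonsynonymous.
Codon 8: GTT Val / GTT Val — identical.
Codon 9: TCA Ser / TCA Ser — identical.
Codon 10: ATG Met / TTA Leu — nonsynonymous.
Nonsynonymous differences: 3.

3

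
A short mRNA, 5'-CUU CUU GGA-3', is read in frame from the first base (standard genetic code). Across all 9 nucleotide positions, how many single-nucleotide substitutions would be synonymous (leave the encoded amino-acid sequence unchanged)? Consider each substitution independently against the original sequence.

9

Codon 1 (CUU, Leu): 3 synonymous substitutions.
Codon 2 (CUU, Leu): 3 synonymous substitutions.
Codon 3 (GGA, Gly): 3 synonymous substitutions.
Total: 3 + 3 + 3 = 9.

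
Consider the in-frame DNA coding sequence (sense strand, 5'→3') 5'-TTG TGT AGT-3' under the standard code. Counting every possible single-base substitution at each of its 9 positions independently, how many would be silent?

4

Codon 1 (TTG, Leu): 2 synonymous substitutions.
Codon 2 (TGT, Cys): 1 synonymous substitution.
Codon 3 (AGT, Ser): 1 synonymous substitution.
Total: 2 + 1 + 1 = 4.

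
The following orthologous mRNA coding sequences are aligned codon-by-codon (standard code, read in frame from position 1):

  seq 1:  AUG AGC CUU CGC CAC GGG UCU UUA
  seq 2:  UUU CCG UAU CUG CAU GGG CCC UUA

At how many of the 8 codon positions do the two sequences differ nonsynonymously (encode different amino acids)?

5

Codon 1: AUG Met / UUU Phe — nonsynonymous.
Codon 2: AGC Ser / CCG Pro — nonsynonymous.
Codon 3: CUU Leu / UAU Tyr — nonsynonymous.
Codon 4: CGC Arg / CUG Leu — nonsynonymous.
Codon 5: CAC His / CAU His — synonymous.
Codon 6: GGG Gly / GGG Gly — identical.
Codon 7: UCU Ser / CCC Pro — nonsynonymous.
Codon 8: UUA Leu / UUA Leu — identical.
Nonsynonymous differences: 5.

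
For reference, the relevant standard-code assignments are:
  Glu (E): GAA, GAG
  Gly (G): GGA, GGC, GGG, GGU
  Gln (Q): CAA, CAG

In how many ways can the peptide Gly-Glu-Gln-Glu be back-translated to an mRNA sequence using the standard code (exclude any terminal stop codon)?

Gly: 4 codons.
Glu: 2 codons.
Gln: 2 codons.
Glu: 2 codons.
4 × 2 × 2 × 2 = 32.

32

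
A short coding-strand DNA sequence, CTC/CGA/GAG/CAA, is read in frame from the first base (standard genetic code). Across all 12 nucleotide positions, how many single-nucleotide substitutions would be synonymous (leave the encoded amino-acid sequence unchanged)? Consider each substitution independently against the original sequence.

Codon 1 (CTC, Leu): 3 synonymous substitutions.
Codon 2 (CGA, Arg): 4 synonymous substitutions.
Codon 3 (GAG, Glu): 1 synonymous substitution.
Codon 4 (CAA, Gln): 1 synonymous substitution.
Total: 3 + 4 + 1 + 1 = 9.

9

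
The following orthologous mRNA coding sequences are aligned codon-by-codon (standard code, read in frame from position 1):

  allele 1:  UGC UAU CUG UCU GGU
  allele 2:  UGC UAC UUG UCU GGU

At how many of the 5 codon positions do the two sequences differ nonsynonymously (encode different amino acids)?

Codon 1: UGC Cys / UGC Cys — identical.
Codon 2: UAU Tyr / UAC Tyr — synonymous.
Codon 3: CUG Leu / UUG Leu — synonymous.
Codon 4: UCU Ser / UCU Ser — identical.
Codon 5: GGU Gly / GGU Gly — identical.
Nonsynonymous differences: 0.

0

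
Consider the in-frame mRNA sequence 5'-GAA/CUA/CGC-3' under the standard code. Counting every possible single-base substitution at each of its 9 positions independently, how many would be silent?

Codon 1 (GAA, Glu): 1 synonymous substitution.
Codon 2 (CUA, Leu): 4 synonymous substitutions.
Codon 3 (CGC, Arg): 3 synonymous substitutions.
Total: 1 + 4 + 3 = 8.

8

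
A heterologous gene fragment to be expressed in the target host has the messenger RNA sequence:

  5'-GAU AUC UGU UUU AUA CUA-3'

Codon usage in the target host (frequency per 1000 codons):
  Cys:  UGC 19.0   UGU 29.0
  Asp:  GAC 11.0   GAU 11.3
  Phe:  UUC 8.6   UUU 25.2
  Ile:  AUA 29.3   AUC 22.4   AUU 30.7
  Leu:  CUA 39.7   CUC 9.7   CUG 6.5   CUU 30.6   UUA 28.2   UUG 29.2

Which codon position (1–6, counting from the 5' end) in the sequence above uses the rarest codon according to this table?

1

Codon 1 GAU (Asp): 11.3 per 1000.
Codon 2 AUC (Ile): 22.4 per 1000.
Codon 3 UGU (Cys): 29.0 per 1000.
Codon 4 UUU (Phe): 25.2 per 1000.
Codon 5 AUA (Ile): 29.3 per 1000.
Codon 6 CUA (Leu): 39.7 per 1000.
Lowest frequency is 11.3 at codon 1.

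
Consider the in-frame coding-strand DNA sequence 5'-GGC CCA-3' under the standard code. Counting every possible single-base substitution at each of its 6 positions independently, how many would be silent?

Codon 1 (GGC, Gly): 3 synonymous substitutions.
Codon 2 (CCA, Pro): 3 synonymous substitutions.
Total: 3 + 3 = 6.

6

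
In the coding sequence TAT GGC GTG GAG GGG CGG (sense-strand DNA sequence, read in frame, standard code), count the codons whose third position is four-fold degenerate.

4

Codon 1 TAT (Tyr): third position 2-fold.
Codon 2 GGC (Gly): third position 4-fold.
Codon 3 GTG (Val): third position 4-fold.
Codon 4 GAG (Glu): third position 2-fold.
Codon 5 GGG (Gly): third position 4-fold.
Codon 6 CGG (Arg): third position 4-fold.
Four-fold degenerate third positions: 4.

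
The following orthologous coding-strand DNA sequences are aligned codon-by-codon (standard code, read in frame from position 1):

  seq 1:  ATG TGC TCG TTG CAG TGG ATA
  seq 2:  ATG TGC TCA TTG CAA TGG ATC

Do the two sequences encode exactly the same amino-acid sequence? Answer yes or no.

Codon 1: ATG Met / ATG Met — identical.
Codon 2: TGC Cys / TGC Cys — identical.
Codon 3: TCG Ser / TCA Ser — synonymous.
Codon 4: TTG Leu / TTG Leu — identical.
Codon 5: CAG Gln / CAA Gln — synonymous.
Codon 6: TGG Trp / TGG Trp — identical.
Codon 7: ATA Ile / ATC Ile — synonymous.
Nonsynonymous differences: 0 → same protein.

yes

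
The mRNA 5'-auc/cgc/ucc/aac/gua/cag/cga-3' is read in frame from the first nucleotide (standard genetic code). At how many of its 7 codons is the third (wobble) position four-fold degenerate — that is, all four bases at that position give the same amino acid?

4

Codon 1 AUC (Ile): third position 3-fold.
Codon 2 CGC (Arg): third position 4-fold.
Codon 3 UCC (Ser): third position 4-fold.
Codon 4 AAC (Asn): third position 2-fold.
Codon 5 GUA (Val): third position 4-fold.
Codon 6 CAG (Gln): third position 2-fold.
Codon 7 CGA (Arg): third position 4-fold.
Four-fold degenerate third positions: 4.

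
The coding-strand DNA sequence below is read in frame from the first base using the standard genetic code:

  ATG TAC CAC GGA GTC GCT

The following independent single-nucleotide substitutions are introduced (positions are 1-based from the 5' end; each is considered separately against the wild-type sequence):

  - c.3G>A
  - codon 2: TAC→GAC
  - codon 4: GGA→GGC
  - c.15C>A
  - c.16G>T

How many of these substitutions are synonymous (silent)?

Codon 1: ATG (Met) → ATA (Ile) — missense.
Codon 2: TAC (Tyr) → GAC (Asp) — missense.
Codon 4: GGA (Gly) → GGC (Gly) — synonymous.
Codon 5: GTC (Val) → GTA (Val) — synonymous.
Codon 6: GCT (Ala) → TCT (Ser) — missense.
Synonymous: 2 of 5.

2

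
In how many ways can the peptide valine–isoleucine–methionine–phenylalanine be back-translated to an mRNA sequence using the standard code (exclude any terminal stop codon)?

Val: 4 codons.
Ile: 3 codons.
Met: 1 codon.
Phe: 2 codons.
4 × 3 × 1 × 2 = 24.

24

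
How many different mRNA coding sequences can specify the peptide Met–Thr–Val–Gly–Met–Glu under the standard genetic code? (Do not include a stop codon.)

128

Met: 1 codon.
Thr: 4 codons.
Val: 4 codons.
Gly: 4 codons.
Met: 1 codon.
Glu: 2 codons.
1 × 4 × 4 × 4 × 1 × 2 = 128.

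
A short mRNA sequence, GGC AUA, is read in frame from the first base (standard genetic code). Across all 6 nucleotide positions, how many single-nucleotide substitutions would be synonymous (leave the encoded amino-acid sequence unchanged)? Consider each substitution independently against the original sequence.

5

Codon 1 (GGC, Gly): 3 synonymous substitutions.
Codon 2 (AUA, Ile): 2 synonymous substitutions.
Total: 3 + 2 = 5.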